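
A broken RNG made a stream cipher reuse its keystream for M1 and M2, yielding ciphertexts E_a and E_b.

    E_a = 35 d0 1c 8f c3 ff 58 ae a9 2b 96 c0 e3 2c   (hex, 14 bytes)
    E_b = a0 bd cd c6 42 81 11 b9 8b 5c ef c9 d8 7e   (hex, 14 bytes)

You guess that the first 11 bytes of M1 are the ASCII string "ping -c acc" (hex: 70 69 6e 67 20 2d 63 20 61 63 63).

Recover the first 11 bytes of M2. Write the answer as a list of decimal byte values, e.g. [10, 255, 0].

First, E_a ⊕ E_b = (M1 ⊕ K) ⊕ (M2 ⊕ K) = M1 ⊕ M2, so the key drops out. Then M2 = (M1 ⊕ M2) ⊕ M1 over the first 11 bytes.
byte 0: (35 xor a0) xor 70 = 95 xor 70 = e5
byte 1: (d0 xor bd) xor 69 = 6d xor 69 = 04
byte 2: (1c xor cd) xor 6e = d1 xor 6e = bf
byte 3: (8f xor c6) xor 67 = 49 xor 67 = 2e
byte 4: (c3 xor 42) xor 20 = 81 xor 20 = a1
byte 5: (ff xor 81) xor 2d = 7e xor 2d = 53
byte 6: (58 xor 11) xor 63 = 49 xor 63 = 2a
byte 7: (ae xor b9) xor 20 = 17 xor 20 = 37
byte 8: (a9 xor 8b) xor 61 = 22 xor 61 = 43
byte 9: (2b xor 5c) xor 63 = 77 xor 63 = 14
byte 10: (96 xor ef) xor 63 = 79 xor 63 = 1a

[229, 4, 191, 46, 161, 83, 42, 55, 67, 20, 26]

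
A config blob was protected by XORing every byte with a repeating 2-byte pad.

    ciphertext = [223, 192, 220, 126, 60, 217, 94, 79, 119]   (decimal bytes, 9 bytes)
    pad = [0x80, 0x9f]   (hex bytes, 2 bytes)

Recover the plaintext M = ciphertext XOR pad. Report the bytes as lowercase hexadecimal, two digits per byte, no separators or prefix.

The 2-byte key repeats, so the effective keystream is 80 9f 80 9f 80 9f 80 9f 80.
byte 0: 11011111 ⊕ 10000000 = 01011111
byte 1: 11000000 ⊕ 10011111 = 01011111
byte 2: 11011100 ⊕ 10000000 = 01011100
byte 3: 01111110 ⊕ 10011111 = 11100001
byte 4: 00111100 ⊕ 10000000 = 10111100
byte 5: 11011001 ⊕ 10011111 = 01000110
byte 6: 01011110 ⊕ 10000000 = 11011110
byte 7: 01001111 ⊕ 10011111 = 11010000
byte 8: 01110111 ⊕ 10000000 = 11110111

5f5f5ce1bc46ded0f7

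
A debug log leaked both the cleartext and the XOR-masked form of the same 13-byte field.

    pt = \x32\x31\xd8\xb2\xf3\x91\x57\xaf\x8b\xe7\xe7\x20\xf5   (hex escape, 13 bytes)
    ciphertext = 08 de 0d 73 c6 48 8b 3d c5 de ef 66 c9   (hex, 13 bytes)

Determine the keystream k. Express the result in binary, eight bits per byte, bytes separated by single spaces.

00111010 11101111 11010101 11000001 00110101 11011001 11011100 10010010 01001110 00111001 00001000 01000110 00111100

Since ciphertext = pt ⊕ k, XORing both sides with pt gives k = pt ⊕ ciphertext.
00110010 ^ 00001000 = 00111010
00110001 ^ 11011110 = 11101111
11011000 ^ 00001101 = 11010101
10110010 ^ 01110011 = 11000001
11110011 ^ 11000110 = 00110101
10010001 ^ 01001000 = 11011001
01010111 ^ 10001011 = 11011100
10101111 ^ 00111101 = 10010010
10001011 ^ 11000101 = 01001110
11100111 ^ 11011110 = 00111001
11100111 ^ 11101111 = 00001000
00100000 ^ 01100110 = 01000110
11110101 ^ 11001001 = 00111100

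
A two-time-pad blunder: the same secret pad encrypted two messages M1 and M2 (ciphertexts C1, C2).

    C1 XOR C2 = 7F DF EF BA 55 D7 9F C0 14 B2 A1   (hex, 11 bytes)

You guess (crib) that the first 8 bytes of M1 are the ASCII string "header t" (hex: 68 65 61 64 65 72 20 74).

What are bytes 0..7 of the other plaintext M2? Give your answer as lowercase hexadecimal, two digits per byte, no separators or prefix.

Since C1 ⊕ C2 = M1 ⊕ M2, XORing with the guessed M1 bytes yields the corresponding M2 bytes: M2 = (C1 ⊕ C2) ⊕ M1.
7f ⊕ 68 = 17
df ⊕ 65 = ba
ef ⊕ 61 = 8e
ba ⊕ 64 = de
55 ⊕ 65 = 30
d7 ⊕ 72 = a5
9f ⊕ 20 = bf
c0 ⊕ 74 = b4

17ba8ede30a5bfb4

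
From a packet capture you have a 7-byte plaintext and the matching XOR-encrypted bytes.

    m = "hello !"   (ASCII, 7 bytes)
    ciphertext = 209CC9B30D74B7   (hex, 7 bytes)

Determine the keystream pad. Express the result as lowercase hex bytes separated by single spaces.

Since ciphertext = m ⊕ pad, XORing both sides with m gives pad = m ⊕ ciphertext.
68 ⊕ 20 = 48
65 ⊕ 9c = f9
6c ⊕ c9 = a5
6c ⊕ b3 = df
6f ⊕ 0d = 62
20 ⊕ 74 = 54
21 ⊕ b7 = 96

48 f9 a5 df 62 54 96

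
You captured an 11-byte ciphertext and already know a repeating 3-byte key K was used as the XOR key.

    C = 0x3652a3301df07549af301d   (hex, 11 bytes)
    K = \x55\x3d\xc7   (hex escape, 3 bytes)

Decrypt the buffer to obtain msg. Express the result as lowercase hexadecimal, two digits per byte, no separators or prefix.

636f646520372074686520

The 3-byte key repeats, so the effective keystream is 55 3d c7 55 3d c7 55 3d c7 55 3d.
byte 0: 36 xor 55 = 63
byte 1: 52 xor 3d = 6f
byte 2: a3 xor c7 = 64
byte 3: 30 xor 55 = 65
byte 4: 1d xor 3d = 20
byte 5: f0 xor c7 = 37
byte 6: 75 xor 55 = 20
byte 7: 49 xor 3d = 74
byte 8: af xor c7 = 68
byte 9: 30 xor 55 = 65
byte 10: 1d xor 3d = 20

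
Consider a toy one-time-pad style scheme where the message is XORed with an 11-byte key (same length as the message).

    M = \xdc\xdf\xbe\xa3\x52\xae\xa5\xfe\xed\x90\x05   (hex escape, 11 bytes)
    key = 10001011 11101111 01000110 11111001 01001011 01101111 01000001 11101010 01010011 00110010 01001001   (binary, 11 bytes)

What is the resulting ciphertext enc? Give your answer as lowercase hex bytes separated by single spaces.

XOR is its own inverse, so applying the key byte-wise gives the result directly.
dc ^ 8b = 57
df ^ ef = 30
be ^ 46 = f8
a3 ^ f9 = 5a
52 ^ 4b = 19
ae ^ 6f = c1
a5 ^ 41 = e4
fe ^ ea = 14
ed ^ 53 = be
90 ^ 32 = a2
05 ^ 49 = 4c

57 30 f8 5a 19 c1 e4 14 be a2 4c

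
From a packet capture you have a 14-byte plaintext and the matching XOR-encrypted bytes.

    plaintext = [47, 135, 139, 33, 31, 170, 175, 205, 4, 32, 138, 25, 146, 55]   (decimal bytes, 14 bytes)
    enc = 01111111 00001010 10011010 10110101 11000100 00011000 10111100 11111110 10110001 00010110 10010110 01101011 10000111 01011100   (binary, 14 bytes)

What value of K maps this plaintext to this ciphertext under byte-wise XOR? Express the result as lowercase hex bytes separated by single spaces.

50 8d 11 94 db b2 13 33 b5 36 1c 72 15 6b

Since enc = plaintext ⊕ K, XORing both sides with plaintext gives K = plaintext ⊕ enc.
2f ^ 7f = 50
87 ^ 0a = 8d
8b ^ 9a = 11
21 ^ b5 = 94
1f ^ c4 = db
aa ^ 18 = b2
af ^ bc = 13
cd ^ fe = 33
04 ^ b1 = b5
20 ^ 16 = 36
8a ^ 96 = 1c
19 ^ 6b = 72
92 ^ 87 = 15
37 ^ 5c = 6b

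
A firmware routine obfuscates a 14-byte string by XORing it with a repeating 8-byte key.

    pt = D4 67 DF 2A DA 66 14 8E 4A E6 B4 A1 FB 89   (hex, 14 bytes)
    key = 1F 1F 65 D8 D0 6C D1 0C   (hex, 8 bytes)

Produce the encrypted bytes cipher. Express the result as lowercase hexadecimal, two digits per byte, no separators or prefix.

The 8-byte key repeats, so the effective keystream is 1f 1f 65 d8 d0 6c d1 0c 1f 1f 65 d8 d0 6c.
byte 0: 212 ⊕  31 = 203
byte 1: 103 ⊕  31 = 120
byte 2: 223 ⊕ 101 = 186
byte 3:  42 ⊕ 216 = 242
byte 4: 218 ⊕ 208 =  10
byte 5: 102 ⊕ 108 =  10
byte 6:  20 ⊕ 209 = 197
byte 7: 142 ⊕  12 = 130
byte 8:  74 ⊕  31 =  85
byte 9: 230 ⊕  31 = 249
byte 10: 180 ⊕ 101 = 209
byte 11: 161 ⊕ 216 = 121
byte 12: 251 ⊕ 208 =  43
byte 13: 137 ⊕ 108 = 229

cb78baf20a0ac58255f9d1792be5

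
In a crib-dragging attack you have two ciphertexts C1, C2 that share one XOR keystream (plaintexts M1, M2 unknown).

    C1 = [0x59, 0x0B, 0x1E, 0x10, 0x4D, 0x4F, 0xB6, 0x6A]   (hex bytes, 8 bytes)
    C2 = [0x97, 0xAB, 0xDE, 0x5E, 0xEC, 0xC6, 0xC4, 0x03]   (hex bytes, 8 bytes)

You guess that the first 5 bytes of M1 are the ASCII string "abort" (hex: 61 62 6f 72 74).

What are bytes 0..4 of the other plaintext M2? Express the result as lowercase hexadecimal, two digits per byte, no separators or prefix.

First, C1 ⊕ C2 = (M1 ⊕ K) ⊕ (M2 ⊕ K) = M1 ⊕ M2, so the key drops out. Then M2 = (M1 ⊕ M2) ⊕ M1 over the first 5 bytes.
byte 0: (59 ^ 97) ^ 61 = ce ^ 61 = af
byte 1: (0b ^ ab) ^ 62 = a0 ^ 62 = c2
byte 2: (1e ^ de) ^ 6f = c0 ^ 6f = af
byte 3: (10 ^ 5e) ^ 72 = 4e ^ 72 = 3c
byte 4: (4d ^ ec) ^ 74 = a1 ^ 74 = d5

afc2af3cd5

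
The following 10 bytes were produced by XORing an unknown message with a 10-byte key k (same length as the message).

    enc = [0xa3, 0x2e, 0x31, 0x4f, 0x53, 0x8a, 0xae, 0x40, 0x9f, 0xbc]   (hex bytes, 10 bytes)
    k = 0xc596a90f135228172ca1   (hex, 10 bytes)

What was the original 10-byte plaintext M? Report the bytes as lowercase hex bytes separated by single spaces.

XOR is its own inverse, so applying the key byte-wise gives the result directly.
a3 XOR c5 = 66
2e XOR 96 = b8
31 XOR a9 = 98
4f XOR 0f = 40
53 XOR 13 = 40
8a XOR 52 = d8
ae XOR 28 = 86
40 XOR 17 = 57
9f XOR 2c = b3
bc XOR a1 = 1d

66 b8 98 40 40 d8 86 57 b3 1d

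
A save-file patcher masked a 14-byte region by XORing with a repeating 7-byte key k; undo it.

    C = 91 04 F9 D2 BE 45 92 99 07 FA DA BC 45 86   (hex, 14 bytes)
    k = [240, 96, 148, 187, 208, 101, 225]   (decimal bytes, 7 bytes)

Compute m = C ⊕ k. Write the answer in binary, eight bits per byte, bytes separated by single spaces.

01100001 01100100 01101101 01101001 01101110 00100000 01110011 01101001 01100111 01101110 01100001 01101100 00100000 01100111

The 7-byte key repeats, so the effective keystream is f0 60 94 bb d0 65 e1 f0 60 94 bb d0 65 e1.
byte 0: 10010001 xor 11110000 = 01100001
byte 1: 00000100 xor 01100000 = 01100100
byte 2: 11111001 xor 10010100 = 01101101
byte 3: 11010010 xor 10111011 = 01101001
byte 4: 10111110 xor 11010000 = 01101110
byte 5: 01000101 xor 01100101 = 00100000
byte 6: 10010010 xor 11100001 = 01110011
byte 7: 10011001 xor 11110000 = 01101001
byte 8: 00000111 xor 01100000 = 01100111
byte 9: 11111010 xor 10010100 = 01101110
byte 10: 11011010 xor 10111011 = 01100001
byte 11: 10111100 xor 11010000 = 01101100
byte 12: 01000101 xor 01100101 = 00100000
byte 13: 10000110 xor 11100001 = 01100111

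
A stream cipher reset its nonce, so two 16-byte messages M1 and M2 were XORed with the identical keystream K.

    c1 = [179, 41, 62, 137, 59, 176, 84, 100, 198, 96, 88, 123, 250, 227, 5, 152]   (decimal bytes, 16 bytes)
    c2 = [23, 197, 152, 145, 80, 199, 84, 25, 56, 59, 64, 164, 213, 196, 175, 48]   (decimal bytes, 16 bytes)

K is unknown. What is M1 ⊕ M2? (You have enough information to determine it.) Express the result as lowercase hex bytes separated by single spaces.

a4 ec a6 18 6b 77 00 7d fe 5b 18 df 2f 27 aa a8

c1 ⊕ c2 = (M1 ⊕ K) ⊕ (M2 ⊕ K) = M1 ⊕ M2 — the shared key cancels under XOR.
b3 ⊕ 17 = a4
29 ⊕ c5 = ec
3e ⊕ 98 = a6
89 ⊕ 91 = 18
3b ⊕ 50 = 6b
b0 ⊕ c7 = 77
54 ⊕ 54 = 00
64 ⊕ 19 = 7d
c6 ⊕ 38 = fe
60 ⊕ 3b = 5b
58 ⊕ 40 = 18
7b ⊕ a4 = df
fa ⊕ d5 = 2f
e3 ⊕ c4 = 27
05 ⊕ af = aa
98 ⊕ 30 = a8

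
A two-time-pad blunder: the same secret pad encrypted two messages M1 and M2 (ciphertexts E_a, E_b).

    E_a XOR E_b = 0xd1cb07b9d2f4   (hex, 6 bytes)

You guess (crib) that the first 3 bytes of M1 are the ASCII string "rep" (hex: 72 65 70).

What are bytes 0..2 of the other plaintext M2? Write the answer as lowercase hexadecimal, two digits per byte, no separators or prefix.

a3ae77

Since E_a ⊕ E_b = M1 ⊕ M2, XORing with the guessed M1 bytes yields the corresponding M2 bytes: M2 = (E_a ⊕ E_b) ⊕ M1.
d1 XOR 72 = a3
cb XOR 65 = ae
07 XOR 70 = 77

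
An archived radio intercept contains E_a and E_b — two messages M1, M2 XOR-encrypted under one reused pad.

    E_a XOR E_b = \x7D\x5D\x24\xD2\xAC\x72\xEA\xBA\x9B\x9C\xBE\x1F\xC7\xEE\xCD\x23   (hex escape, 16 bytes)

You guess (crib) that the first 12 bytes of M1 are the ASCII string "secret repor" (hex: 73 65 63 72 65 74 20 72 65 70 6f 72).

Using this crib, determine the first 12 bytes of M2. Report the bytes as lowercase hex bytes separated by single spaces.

Since E_a ⊕ E_b = M1 ⊕ M2, XORing with the guessed M1 bytes yields the corresponding M2 bytes: M2 = (E_a ⊕ E_b) ⊕ M1.
7d ⊕ 73 = 0e
5d ⊕ 65 = 38
24 ⊕ 63 = 47
d2 ⊕ 72 = a0
ac ⊕ 65 = c9
72 ⊕ 74 = 06
ea ⊕ 20 = ca
ba ⊕ 72 = c8
9b ⊕ 65 = fe
9c ⊕ 70 = ec
be ⊕ 6f = d1
1f ⊕ 72 = 6d

0e 38 47 a0 c9 06 ca c8 fe ec d1 6d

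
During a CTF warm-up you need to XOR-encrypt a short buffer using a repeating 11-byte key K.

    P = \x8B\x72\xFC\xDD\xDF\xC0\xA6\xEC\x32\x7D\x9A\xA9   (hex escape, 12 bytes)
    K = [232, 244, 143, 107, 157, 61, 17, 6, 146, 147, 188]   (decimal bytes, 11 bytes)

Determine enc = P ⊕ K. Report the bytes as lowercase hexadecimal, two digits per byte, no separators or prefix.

638673b642fdb7eaa0ee2641

The 11-byte key repeats, so the effective keystream is e8 f4 8f 6b 9d 3d 11 06 92 93 bc e8.
byte 0: 8b xor e8 = 63
byte 1: 72 xor f4 = 86
byte 2: fc xor 8f = 73
byte 3: dd xor 6b = b6
byte 4: df xor 9d = 42
byte 5: c0 xor 3d = fd
byte 6: a6 xor 11 = b7
byte 7: ec xor 06 = ea
byte 8: 32 xor 92 = a0
byte 9: 7d xor 93 = ee
byte 10: 9a xor bc = 26
byte 11: a9 xor e8 = 41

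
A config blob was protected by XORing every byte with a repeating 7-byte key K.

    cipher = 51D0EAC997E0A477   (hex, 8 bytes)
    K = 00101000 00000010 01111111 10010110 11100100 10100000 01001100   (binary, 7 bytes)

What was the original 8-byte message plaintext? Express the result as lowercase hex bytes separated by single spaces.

79 d2 95 5f 73 40 e8 5f

The 7-byte key repeats, so the effective keystream is 28 02 7f 96 e4 a0 4c 28.
byte 0: 51 ^ 28 = 79
byte 1: d0 ^ 02 = d2
byte 2: ea ^ 7f = 95
byte 3: c9 ^ 96 = 5f
byte 4: 97 ^ e4 = 73
byte 5: e0 ^ a0 = 40
byte 6: a4 ^ 4c = e8
byte 7: 77 ^ 28 = 5f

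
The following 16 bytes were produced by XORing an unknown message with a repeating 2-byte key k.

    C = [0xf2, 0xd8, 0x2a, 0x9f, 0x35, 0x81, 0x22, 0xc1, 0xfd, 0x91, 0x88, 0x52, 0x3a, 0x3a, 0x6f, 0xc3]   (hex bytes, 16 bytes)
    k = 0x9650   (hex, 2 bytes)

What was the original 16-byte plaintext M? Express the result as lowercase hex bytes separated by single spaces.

The 2-byte key repeats, so the effective keystream is 96 50 96 50 96 50 96 50 96 50 96 50 96 50 96 50.
byte 0: f2 ^ 96 = 64
byte 1: d8 ^ 50 = 88
byte 2: 2a ^ 96 = bc
byte 3: 9f ^ 50 = cf
byte 4: 35 ^ 96 = a3
byte 5: 81 ^ 50 = d1
byte 6: 22 ^ 96 = b4
byte 7: c1 ^ 50 = 91
byte 8: fd ^ 96 = 6b
byte 9: 91 ^ 50 = c1
byte 10: 88 ^ 96 = 1e
byte 11: 52 ^ 50 = 02
byte 12: 3a ^ 96 = ac
byte 13: 3a ^ 50 = 6a
byte 14: 6f ^ 96 = f9
byte 15: c3 ^ 50 = 93

64 88 bc cf a3 d1 b4 91 6b c1 1e 02 ac 6a f9 93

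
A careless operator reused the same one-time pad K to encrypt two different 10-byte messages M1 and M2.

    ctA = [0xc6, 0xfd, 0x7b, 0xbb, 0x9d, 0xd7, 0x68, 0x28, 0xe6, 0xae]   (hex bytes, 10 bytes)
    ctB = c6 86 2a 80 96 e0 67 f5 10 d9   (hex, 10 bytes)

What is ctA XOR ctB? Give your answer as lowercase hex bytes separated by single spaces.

00 7b 51 3b 0b 37 0f dd f6 77

ctA ⊕ ctB = (M1 ⊕ K) ⊕ (M2 ⊕ K) = M1 ⊕ M2 — the shared key cancels under XOR.
11000110 XOR 11000110 = 00000000
11111101 XOR 10000110 = 01111011
01111011 XOR 00101010 = 01010001
10111011 XOR 10000000 = 00111011
10011101 XOR 10010110 = 00001011
11010111 XOR 11100000 = 00110111
01101000 XOR 01100111 = 00001111
00101000 XOR 11110101 = 11011101
11100110 XOR 00010000 = 11110110
10101110 XOR 11011001 = 01110111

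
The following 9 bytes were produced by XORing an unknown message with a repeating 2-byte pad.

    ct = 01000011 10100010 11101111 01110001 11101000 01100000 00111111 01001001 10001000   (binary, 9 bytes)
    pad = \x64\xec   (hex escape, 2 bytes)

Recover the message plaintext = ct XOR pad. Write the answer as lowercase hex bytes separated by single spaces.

27 4e 8b 9d 8c 8c 5b a5 ec

The 2-byte key repeats, so the effective keystream is 64 ec 64 ec 64 ec 64 ec 64.
byte 0: 43 ^ 64 = 27
byte 1: a2 ^ ec = 4e
byte 2: ef ^ 64 = 8b
byte 3: 71 ^ ec = 9d
byte 4: e8 ^ 64 = 8c
byte 5: 60 ^ ec = 8c
byte 6: 3f ^ 64 = 5b
byte 7: 49 ^ ec = a5
byte 8: 88 ^ 64 = ec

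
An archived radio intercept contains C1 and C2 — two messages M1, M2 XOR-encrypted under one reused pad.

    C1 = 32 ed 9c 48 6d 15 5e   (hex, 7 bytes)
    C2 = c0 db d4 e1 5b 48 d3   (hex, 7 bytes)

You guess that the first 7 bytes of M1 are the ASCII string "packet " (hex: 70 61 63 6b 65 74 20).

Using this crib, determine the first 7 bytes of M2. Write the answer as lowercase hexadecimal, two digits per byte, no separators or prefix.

First, C1 ⊕ C2 = (M1 ⊕ K) ⊕ (M2 ⊕ K) = M1 ⊕ M2, so the key drops out. Then M2 = (M1 ⊕ M2) ⊕ M1 over the first 7 bytes.
byte 0: (32 xor c0) xor 70 = f2 xor 70 = 82
byte 1: (ed xor db) xor 61 = 36 xor 61 = 57
byte 2: (9c xor d4) xor 63 = 48 xor 63 = 2b
byte 3: (48 xor e1) xor 6b = a9 xor 6b = c2
byte 4: (6d xor 5b) xor 65 = 36 xor 65 = 53
byte 5: (15 xor 48) xor 74 = 5d xor 74 = 29
byte 6: (5e xor d3) xor 20 = 8d xor 20 = ad

82572bc25329ad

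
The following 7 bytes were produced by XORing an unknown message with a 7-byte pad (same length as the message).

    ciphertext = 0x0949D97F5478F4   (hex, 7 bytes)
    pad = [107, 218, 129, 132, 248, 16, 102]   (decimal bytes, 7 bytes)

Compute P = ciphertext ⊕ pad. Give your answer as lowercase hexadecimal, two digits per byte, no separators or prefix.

XOR is its own inverse, so applying the key byte-wise gives the result directly.
byte 0: 00001001 ^ 01101011 = 01100010
byte 1: 01001001 ^ 11011010 = 10010011
byte 2: 11011001 ^ 10000001 = 01011000
byte 3: 01111111 ^ 10000100 = 11111011
byte 4: 01010100 ^ 11111000 = 10101100
byte 5: 01111000 ^ 00010000 = 01101000
byte 6: 11110100 ^ 01100110 = 10010010

629358fbac6892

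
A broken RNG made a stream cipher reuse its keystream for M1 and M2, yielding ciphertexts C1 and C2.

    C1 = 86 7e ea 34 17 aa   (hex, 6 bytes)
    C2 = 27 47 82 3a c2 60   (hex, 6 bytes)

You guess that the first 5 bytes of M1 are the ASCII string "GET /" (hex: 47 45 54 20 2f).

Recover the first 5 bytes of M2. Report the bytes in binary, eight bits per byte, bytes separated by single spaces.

First, C1 ⊕ C2 = (M1 ⊕ K) ⊕ (M2 ⊕ K) = M1 ⊕ M2, so the key drops out. Then M2 = (M1 ⊕ M2) ⊕ M1 over the first 5 bytes.
byte 0: (86 xor 27) xor 47 = a1 xor 47 = e6
byte 1: (7e xor 47) xor 45 = 39 xor 45 = 7c
byte 2: (ea xor 82) xor 54 = 68 xor 54 = 3c
byte 3: (34 xor 3a) xor 20 = 0e xor 20 = 2e
byte 4: (17 xor c2) xor 2f = d5 xor 2f = fa

11100110 01111100 00111100 00101110 11111010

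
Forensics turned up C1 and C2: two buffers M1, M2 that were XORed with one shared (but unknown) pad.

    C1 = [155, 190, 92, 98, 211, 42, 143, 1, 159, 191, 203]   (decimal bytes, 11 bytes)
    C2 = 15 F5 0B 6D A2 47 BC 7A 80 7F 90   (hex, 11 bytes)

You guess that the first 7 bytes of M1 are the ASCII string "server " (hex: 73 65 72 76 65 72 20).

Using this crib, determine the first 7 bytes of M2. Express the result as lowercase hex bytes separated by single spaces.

First, C1 ⊕ C2 = (M1 ⊕ K) ⊕ (M2 ⊕ K) = M1 ⊕ M2, so the key drops out. Then M2 = (M1 ⊕ M2) ⊕ M1 over the first 7 bytes.
byte 0: (9b ^ 15) ^ 73 = 8e ^ 73 = fd
byte 1: (be ^ f5) ^ 65 = 4b ^ 65 = 2e
byte 2: (5c ^ 0b) ^ 72 = 57 ^ 72 = 25
byte 3: (62 ^ 6d) ^ 76 = 0f ^ 76 = 79
byte 4: (d3 ^ a2) ^ 65 = 71 ^ 65 = 14
byte 5: (2a ^ 47) ^ 72 = 6d ^ 72 = 1f
byte 6: (8f ^ bc) ^ 20 = 33 ^ 20 = 13

fd 2e 25 79 14 1f 13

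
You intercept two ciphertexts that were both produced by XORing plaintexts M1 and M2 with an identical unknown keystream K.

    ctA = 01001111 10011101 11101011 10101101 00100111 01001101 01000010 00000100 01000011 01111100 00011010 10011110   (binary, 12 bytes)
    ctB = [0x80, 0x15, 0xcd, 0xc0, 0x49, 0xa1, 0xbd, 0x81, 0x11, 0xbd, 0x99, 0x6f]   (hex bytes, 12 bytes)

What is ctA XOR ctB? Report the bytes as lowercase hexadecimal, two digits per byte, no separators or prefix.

cf88266d6eecff8552c183f1

ctA ⊕ ctB = (M1 ⊕ K) ⊕ (M2 ⊕ K) = M1 ⊕ M2 — the shared key cancels under XOR.
4f ⊕ 80 = cf
9d ⊕ 15 = 88
eb ⊕ cd = 26
ad ⊕ c0 = 6d
27 ⊕ 49 = 6e
4d ⊕ a1 = ec
42 ⊕ bd = ff
04 ⊕ 81 = 85
43 ⊕ 11 = 52
7c ⊕ bd = c1
1a ⊕ 99 = 83
9e ⊕ 6f = f1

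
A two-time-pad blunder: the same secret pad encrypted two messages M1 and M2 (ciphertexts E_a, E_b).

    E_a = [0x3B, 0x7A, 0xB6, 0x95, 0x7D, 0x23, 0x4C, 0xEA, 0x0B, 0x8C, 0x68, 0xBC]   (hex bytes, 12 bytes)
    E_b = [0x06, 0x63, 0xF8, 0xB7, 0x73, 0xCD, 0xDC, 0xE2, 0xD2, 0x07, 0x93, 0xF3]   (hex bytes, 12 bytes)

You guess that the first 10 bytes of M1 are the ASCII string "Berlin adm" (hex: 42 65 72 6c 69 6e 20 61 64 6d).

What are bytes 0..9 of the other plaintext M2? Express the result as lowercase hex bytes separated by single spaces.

7f 7c 3c 4e 67 80 b0 69 bd e6

First, E_a ⊕ E_b = (M1 ⊕ K) ⊕ (M2 ⊕ K) = M1 ⊕ M2, so the key drops out. Then M2 = (M1 ⊕ M2) ⊕ M1 over the first 10 bytes.
byte 0: (3b xor 06) xor 42 = 3d xor 42 = 7f
byte 1: (7a xor 63) xor 65 = 19 xor 65 = 7c
byte 2: (b6 xor f8) xor 72 = 4e xor 72 = 3c
byte 3: (95 xor b7) xor 6c = 22 xor 6c = 4e
byte 4: (7d xor 73) xor 69 = 0e xor 69 = 67
byte 5: (23 xor cd) xor 6e = ee xor 6e = 80
byte 6: (4c xor dc) xor 20 = 90 xor 20 = b0
byte 7: (ea xor e2) xor 61 = 08 xor 61 = 69
byte 8: (0b xor d2) xor 64 = d9 xor 64 = bd
byte 9: (8c xor 07) xor 6d = 8b xor 6d = e6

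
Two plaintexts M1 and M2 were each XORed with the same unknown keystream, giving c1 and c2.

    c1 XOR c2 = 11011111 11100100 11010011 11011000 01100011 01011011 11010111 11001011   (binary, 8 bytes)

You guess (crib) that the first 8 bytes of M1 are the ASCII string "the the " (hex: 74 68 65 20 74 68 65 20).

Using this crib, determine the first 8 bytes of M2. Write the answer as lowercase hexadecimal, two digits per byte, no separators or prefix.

ab8cb6f81733b2eb

Since c1 ⊕ c2 = M1 ⊕ M2, XORing with the guessed M1 bytes yields the corresponding M2 bytes: M2 = (c1 ⊕ c2) ⊕ M1.
df ⊕ 74 = ab
e4 ⊕ 68 = 8c
d3 ⊕ 65 = b6
d8 ⊕ 20 = f8
63 ⊕ 74 = 17
5b ⊕ 68 = 33
d7 ⊕ 65 = b2
cb ⊕ 20 = eb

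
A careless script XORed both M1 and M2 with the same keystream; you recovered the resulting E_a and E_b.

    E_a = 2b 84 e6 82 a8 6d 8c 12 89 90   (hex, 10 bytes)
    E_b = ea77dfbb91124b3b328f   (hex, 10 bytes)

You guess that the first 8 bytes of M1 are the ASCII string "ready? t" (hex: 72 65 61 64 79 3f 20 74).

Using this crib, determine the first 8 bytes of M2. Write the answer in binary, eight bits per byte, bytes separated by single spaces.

First, E_a ⊕ E_b = (M1 ⊕ K) ⊕ (M2 ⊕ K) = M1 ⊕ M2, so the key drops out. Then M2 = (M1 ⊕ M2) ⊕ M1 over the first 8 bytes.
byte 0: (2b xor ea) xor 72 = c1 xor 72 = b3
byte 1: (84 xor 77) xor 65 = f3 xor 65 = 96
byte 2: (e6 xor df) xor 61 = 39 xor 61 = 58
byte 3: (82 xor bb) xor 64 = 39 xor 64 = 5d
byte 4: (a8 xor 91) xor 79 = 39 xor 79 = 40
byte 5: (6d xor 12) xor 3f = 7f xor 3f = 40
byte 6: (8c xor 4b) xor 20 = c7 xor 20 = e7
byte 7: (12 xor 3b) xor 74 = 29 xor 74 = 5d

10110011 10010110 01011000 01011101 01000000 01000000 11100111 01011101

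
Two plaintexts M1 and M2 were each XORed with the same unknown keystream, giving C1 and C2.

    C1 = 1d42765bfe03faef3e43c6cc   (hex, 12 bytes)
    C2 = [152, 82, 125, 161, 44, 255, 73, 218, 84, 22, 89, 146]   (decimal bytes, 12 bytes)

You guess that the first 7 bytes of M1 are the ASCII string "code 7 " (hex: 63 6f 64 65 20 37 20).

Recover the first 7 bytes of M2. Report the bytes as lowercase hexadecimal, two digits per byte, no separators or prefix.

e67f6f9ff2cb93

First, C1 ⊕ C2 = (M1 ⊕ K) ⊕ (M2 ⊕ K) = M1 ⊕ M2, so the key drops out. Then M2 = (M1 ⊕ M2) ⊕ M1 over the first 7 bytes.
byte 0: (1d ⊕ 98) ⊕ 63 = 85 ⊕ 63 = e6
byte 1: (42 ⊕ 52) ⊕ 6f = 10 ⊕ 6f = 7f
byte 2: (76 ⊕ 7d) ⊕ 64 = 0b ⊕ 64 = 6f
byte 3: (5b ⊕ a1) ⊕ 65 = fa ⊕ 65 = 9f
byte 4: (fe ⊕ 2c) ⊕ 20 = d2 ⊕ 20 = f2
byte 5: (03 ⊕ ff) ⊕ 37 = fc ⊕ 37 = cb
byte 6: (fa ⊕ 49) ⊕ 20 = b3 ⊕ 20 = 93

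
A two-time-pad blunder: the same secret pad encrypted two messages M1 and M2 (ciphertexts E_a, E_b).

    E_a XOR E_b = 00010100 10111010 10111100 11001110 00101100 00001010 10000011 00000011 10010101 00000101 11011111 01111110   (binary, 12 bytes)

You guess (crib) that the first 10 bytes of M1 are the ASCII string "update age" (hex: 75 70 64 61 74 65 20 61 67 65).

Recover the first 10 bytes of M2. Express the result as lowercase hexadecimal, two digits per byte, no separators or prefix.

61cad8af586fa362f260

Since E_a ⊕ E_b = M1 ⊕ M2, XORing with the guessed M1 bytes yields the corresponding M2 bytes: M2 = (E_a ⊕ E_b) ⊕ M1.
byte 0: 14 ^ 75 = 61
byte 1: ba ^ 70 = ca
byte 2: bc ^ 64 = d8
byte 3: ce ^ 61 = af
byte 4: 2c ^ 74 = 58
byte 5: 0a ^ 65 = 6f
byte 6: 83 ^ 20 = a3
byte 7: 03 ^ 61 = 62
byte 8: 95 ^ 67 = f2
byte 9: 05 ^ 65 = 60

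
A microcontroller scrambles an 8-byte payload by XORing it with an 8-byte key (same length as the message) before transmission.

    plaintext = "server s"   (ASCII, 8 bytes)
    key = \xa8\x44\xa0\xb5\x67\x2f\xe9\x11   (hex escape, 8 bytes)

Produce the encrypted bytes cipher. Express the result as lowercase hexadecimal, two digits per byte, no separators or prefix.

XOR is its own inverse, so applying the key byte-wise gives the result directly.
byte 0: 01110011 XOR 10101000 = 11011011
byte 1: 01100101 XOR 01000100 = 00100001
byte 2: 01110010 XOR 10100000 = 11010010
byte 3: 01110110 XOR 10110101 = 11000011
byte 4: 01100101 XOR 01100111 = 00000010
byte 5: 01110010 XOR 00101111 = 01011101
byte 6: 00100000 XOR 11101001 = 11001001
byte 7: 01110011 XOR 00010001 = 01100010

db21d2c3025dc962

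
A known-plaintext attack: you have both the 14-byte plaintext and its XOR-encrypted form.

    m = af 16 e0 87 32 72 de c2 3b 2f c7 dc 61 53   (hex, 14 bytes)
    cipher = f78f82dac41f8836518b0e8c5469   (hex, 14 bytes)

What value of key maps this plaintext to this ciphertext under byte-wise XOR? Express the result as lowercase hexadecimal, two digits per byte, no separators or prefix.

Since cipher = m ⊕ key, XORing both sides with m gives key = m ⊕ cipher.
af xor f7 = 58
16 xor 8f = 99
e0 xor 82 = 62
87 xor da = 5d
32 xor c4 = f6
72 xor 1f = 6d
de xor 88 = 56
c2 xor 36 = f4
3b xor 51 = 6a
2f xor 8b = a4
c7 xor 0e = c9
dc xor 8c = 50
61 xor 54 = 35
53 xor 69 = 3a

5899625df66d56f46aa4c950353a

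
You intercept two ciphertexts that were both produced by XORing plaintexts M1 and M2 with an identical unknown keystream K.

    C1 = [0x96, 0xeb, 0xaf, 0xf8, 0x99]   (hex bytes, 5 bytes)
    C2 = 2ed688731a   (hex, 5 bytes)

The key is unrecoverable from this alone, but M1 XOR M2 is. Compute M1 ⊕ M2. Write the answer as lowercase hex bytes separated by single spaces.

C1 ⊕ C2 = (M1 ⊕ K) ⊕ (M2 ⊕ K) = M1 ⊕ M2 — the shared key cancels under XOR.
10010110 XOR 00101110 = 10111000
11101011 XOR 11010110 = 00111101
10101111 XOR 10001000 = 00100111
11111000 XOR 01110011 = 10001011
10011001 XOR 00011010 = 10000011

b8 3d 27 8b 83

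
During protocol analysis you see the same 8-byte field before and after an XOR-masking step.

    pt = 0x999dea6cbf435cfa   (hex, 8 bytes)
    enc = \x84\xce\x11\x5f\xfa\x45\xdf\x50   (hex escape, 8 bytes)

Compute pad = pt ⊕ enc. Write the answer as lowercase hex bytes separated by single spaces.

Since enc = pt ⊕ pad, XORing both sides with pt gives pad = pt ⊕ enc.
99 xor 84 = 1d
9d xor ce = 53
ea xor 11 = fb
6c xor 5f = 33
bf xor fa = 45
43 xor 45 = 06
5c xor df = 83
fa xor 50 = aa

1d 53 fb 33 45 06 83 aa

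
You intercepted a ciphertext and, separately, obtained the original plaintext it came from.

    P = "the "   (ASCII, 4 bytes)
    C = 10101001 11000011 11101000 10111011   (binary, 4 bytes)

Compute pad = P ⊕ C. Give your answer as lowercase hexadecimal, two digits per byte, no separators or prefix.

Since C = P ⊕ pad, XORing both sides with P gives pad = P ⊕ C.
74 ⊕ a9 = dd
68 ⊕ c3 = ab
65 ⊕ e8 = 8d
20 ⊕ bb = 9b

ddab8d9b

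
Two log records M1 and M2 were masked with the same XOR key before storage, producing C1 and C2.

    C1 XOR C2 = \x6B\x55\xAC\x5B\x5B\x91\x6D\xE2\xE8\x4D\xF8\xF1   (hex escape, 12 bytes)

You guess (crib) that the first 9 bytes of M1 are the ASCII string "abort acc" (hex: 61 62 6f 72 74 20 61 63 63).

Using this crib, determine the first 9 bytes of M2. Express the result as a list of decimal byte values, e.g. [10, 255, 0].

Since C1 ⊕ C2 = M1 ⊕ M2, XORing with the guessed M1 bytes yields the corresponding M2 bytes: M2 = (C1 ⊕ C2) ⊕ M1.
01101011 XOR 01100001 = 00001010
01010101 XOR 01100010 = 00110111
10101100 XOR 01101111 = 11000011
01011011 XOR 01110010 = 00101001
01011011 XOR 01110100 = 00101111
10010001 XOR 00100000 = 10110001
01101101 XOR 01100001 = 00001100
11100010 XOR 01100011 = 10000001
11101000 XOR 01100011 = 10001011

[10, 55, 195, 41, 47, 177, 12, 129, 139]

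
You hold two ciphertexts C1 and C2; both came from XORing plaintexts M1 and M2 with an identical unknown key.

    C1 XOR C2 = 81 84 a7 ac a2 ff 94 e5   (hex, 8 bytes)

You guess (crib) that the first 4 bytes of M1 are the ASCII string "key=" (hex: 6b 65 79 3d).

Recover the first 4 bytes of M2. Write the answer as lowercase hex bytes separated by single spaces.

ea e1 de 91

Since C1 ⊕ C2 = M1 ⊕ M2, XORing with the guessed M1 bytes yields the corresponding M2 bytes: M2 = (C1 ⊕ C2) ⊕ M1.
129 XOR 107 = 234
132 XOR 101 = 225
167 XOR 121 = 222
172 XOR  61 = 145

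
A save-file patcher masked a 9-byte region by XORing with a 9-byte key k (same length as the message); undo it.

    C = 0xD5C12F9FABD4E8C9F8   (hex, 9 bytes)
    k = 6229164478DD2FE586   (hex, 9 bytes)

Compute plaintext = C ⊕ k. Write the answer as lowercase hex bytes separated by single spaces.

b7 e8 39 db d3 09 c7 2c 7e

byte 0: d5 ⊕ 62 = b7
byte 1: c1 ⊕ 29 = e8
byte 2: 2f ⊕ 16 = 39
byte 3: 9f ⊕ 44 = db
byte 4: ab ⊕ 78 = d3
byte 5: d4 ⊕ dd = 09
byte 6: e8 ⊕ 2f = c7
byte 7: c9 ⊕ e5 = 2c
byte 8: f8 ⊕ 86 = 7e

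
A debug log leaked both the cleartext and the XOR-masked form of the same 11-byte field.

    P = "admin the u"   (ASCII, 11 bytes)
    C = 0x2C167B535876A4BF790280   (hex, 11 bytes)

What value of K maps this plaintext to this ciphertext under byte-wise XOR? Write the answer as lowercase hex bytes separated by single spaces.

Since C = P ⊕ K, XORing both sides with P gives K = P ⊕ C.
byte 0: 61 ⊕ 2c = 4d
byte 1: 64 ⊕ 16 = 72
byte 2: 6d ⊕ 7b = 16
byte 3: 69 ⊕ 53 = 3a
byte 4: 6e ⊕ 58 = 36
byte 5: 20 ⊕ 76 = 56
byte 6: 74 ⊕ a4 = d0
byte 7: 68 ⊕ bf = d7
byte 8: 65 ⊕ 79 = 1c
byte 9: 20 ⊕ 02 = 22
byte 10: 75 ⊕ 80 = f5

4d 72 16 3a 36 56 d0 d7 1c 22 f5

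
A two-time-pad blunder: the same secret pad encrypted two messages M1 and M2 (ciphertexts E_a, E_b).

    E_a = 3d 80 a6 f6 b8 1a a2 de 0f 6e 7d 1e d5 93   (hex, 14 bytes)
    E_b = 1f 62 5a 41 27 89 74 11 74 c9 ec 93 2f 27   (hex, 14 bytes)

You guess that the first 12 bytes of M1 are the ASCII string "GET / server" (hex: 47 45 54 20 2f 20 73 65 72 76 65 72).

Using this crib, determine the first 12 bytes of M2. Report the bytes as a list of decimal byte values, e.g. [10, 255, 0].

[101, 167, 168, 151, 176, 179, 165, 170, 9, 209, 244, 255]

First, E_a ⊕ E_b = (M1 ⊕ K) ⊕ (M2 ⊕ K) = M1 ⊕ M2, so the key drops out. Then M2 = (M1 ⊕ M2) ⊕ M1 over the first 12 bytes.
byte 0: (3d xor 1f) xor 47 = 22 xor 47 = 65
byte 1: (80 xor 62) xor 45 = e2 xor 45 = a7
byte 2: (a6 xor 5a) xor 54 = fc xor 54 = a8
byte 3: (f6 xor 41) xor 20 = b7 xor 20 = 97
byte 4: (b8 xor 27) xor 2f = 9f xor 2f = b0
byte 5: (1a xor 89) xor 20 = 93 xor 20 = b3
byte 6: (a2 xor 74) xor 73 = d6 xor 73 = a5
byte 7: (de xor 11) xor 65 = cf xor 65 = aa
byte 8: (0f xor 74) xor 72 = 7b xor 72 = 09
byte 9: (6e xor c9) xor 76 = a7 xor 76 = d1
byte 10: (7d xor ec) xor 65 = 91 xor 65 = f4
byte 11: (1e xor 93) xor 72 = 8d xor 72 = ff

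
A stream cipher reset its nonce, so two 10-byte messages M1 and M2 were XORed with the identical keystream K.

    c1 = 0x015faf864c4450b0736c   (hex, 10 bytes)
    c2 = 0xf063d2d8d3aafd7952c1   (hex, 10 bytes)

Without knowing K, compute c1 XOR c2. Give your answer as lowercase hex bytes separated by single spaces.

f1 3c 7d 5e 9f ee ad c9 21 ad

c1 ⊕ c2 = (M1 ⊕ K) ⊕ (M2 ⊕ K) = M1 ⊕ M2 — the shared key cancels under XOR.
01 ^ f0 = f1
5f ^ 63 = 3c
af ^ d2 = 7d
86 ^ d8 = 5e
4c ^ d3 = 9f
44 ^ aa = ee
50 ^ fd = ad
b0 ^ 79 = c9
73 ^ 52 = 21
6c ^ c1 = ad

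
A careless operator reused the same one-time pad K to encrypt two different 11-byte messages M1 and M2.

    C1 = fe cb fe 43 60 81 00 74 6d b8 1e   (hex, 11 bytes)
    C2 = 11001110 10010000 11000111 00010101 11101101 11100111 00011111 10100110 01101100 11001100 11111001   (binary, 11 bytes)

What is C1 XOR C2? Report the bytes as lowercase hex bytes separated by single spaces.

C1 ⊕ C2 = (M1 ⊕ K) ⊕ (M2 ⊕ K) = M1 ⊕ M2 — the shared key cancels under XOR.
254 ^ 206 =  48
203 ^ 144 =  91
254 ^ 199 =  57
 67 ^  21 =  86
 96 ^ 237 = 141
129 ^ 231 = 102
  0 ^  31 =  31
116 ^ 166 = 210
109 ^ 108 =   1
184 ^ 204 = 116
 30 ^ 249 = 231

30 5b 39 56 8d 66 1f d2 01 74 e7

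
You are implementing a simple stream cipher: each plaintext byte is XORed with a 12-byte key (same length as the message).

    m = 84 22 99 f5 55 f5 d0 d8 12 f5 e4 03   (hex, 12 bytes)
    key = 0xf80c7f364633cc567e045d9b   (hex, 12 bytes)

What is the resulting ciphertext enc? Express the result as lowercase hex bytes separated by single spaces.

84 xor f8 = 7c
22 xor 0c = 2e
99 xor 7f = e6
f5 xor 36 = c3
55 xor 46 = 13
f5 xor 33 = c6
d0 xor cc = 1c
d8 xor 56 = 8e
12 xor 7e = 6c
f5 xor 04 = f1
e4 xor 5d = b9
03 xor 9b = 98

7c 2e e6 c3 13 c6 1c 8e 6c f1 b9 98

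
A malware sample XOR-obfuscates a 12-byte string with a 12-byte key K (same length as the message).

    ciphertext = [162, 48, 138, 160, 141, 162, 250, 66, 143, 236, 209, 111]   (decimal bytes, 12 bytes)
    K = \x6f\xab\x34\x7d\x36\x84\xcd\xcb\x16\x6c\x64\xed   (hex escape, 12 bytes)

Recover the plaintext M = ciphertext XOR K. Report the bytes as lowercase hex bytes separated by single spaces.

cd 9b be dd bb 26 37 89 99 80 b5 82

XOR is its own inverse, so applying the key byte-wise gives the result directly.
byte 0: a2 xor 6f = cd
byte 1: 30 xor ab = 9b
byte 2: 8a xor 34 = be
byte 3: a0 xor 7d = dd
byte 4: 8d xor 36 = bb
byte 5: a2 xor 84 = 26
byte 6: fa xor cd = 37
byte 7: 42 xor cb = 89
byte 8: 8f xor 16 = 99
byte 9: ec xor 6c = 80
byte 10: d1 xor 64 = b5
byte 11: 6f xor ed = 82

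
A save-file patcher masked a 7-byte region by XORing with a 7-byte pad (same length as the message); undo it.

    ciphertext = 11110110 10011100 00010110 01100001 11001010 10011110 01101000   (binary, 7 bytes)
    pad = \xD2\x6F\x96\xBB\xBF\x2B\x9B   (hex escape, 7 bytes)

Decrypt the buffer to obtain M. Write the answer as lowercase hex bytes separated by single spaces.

11110110 ^ 11010010 = 00100100
10011100 ^ 01101111 = 11110011
00010110 ^ 10010110 = 10000000
01100001 ^ 10111011 = 11011010
11001010 ^ 10111111 = 01110101
10011110 ^ 00101011 = 10110101
01101000 ^ 10011011 = 11110011

24 f3 80 da 75 b5 f3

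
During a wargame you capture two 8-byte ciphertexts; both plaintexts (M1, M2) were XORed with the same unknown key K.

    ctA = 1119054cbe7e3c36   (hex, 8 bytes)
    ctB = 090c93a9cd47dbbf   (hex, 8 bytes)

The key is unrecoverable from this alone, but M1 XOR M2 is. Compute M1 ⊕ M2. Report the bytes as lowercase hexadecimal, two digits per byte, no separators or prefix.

181596e57339e789

ctA ⊕ ctB = (M1 ⊕ K) ⊕ (M2 ⊕ K) = M1 ⊕ M2 — the shared key cancels under XOR.
byte 0: 11 ^ 09 = 18
byte 1: 19 ^ 0c = 15
byte 2: 05 ^ 93 = 96
byte 3: 4c ^ a9 = e5
byte 4: be ^ cd = 73
byte 5: 7e ^ 47 = 39
byte 6: 3c ^ db = e7
byte 7: 36 ^ bf = 89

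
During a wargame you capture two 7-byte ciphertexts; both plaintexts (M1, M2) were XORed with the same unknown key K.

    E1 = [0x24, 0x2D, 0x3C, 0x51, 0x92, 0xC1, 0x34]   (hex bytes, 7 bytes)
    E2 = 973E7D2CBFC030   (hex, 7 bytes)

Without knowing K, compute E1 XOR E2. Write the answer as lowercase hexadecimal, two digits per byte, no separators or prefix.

b313417d2d0104

E1 ⊕ E2 = (M1 ⊕ K) ⊕ (M2 ⊕ K) = M1 ⊕ M2 — the shared key cancels under XOR.
byte 0: 24 XOR 97 = b3
byte 1: 2d XOR 3e = 13
byte 2: 3c XOR 7d = 41
byte 3: 51 XOR 2c = 7d
byte 4: 92 XOR bf = 2d
byte 5: c1 XOR c0 = 01
byte 6: 34 XOR 30 = 04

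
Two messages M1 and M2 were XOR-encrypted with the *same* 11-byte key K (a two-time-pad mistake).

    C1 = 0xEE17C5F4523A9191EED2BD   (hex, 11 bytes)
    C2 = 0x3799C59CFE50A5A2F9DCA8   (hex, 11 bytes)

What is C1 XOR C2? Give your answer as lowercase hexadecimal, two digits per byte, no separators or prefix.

d98e0068ac6a3433170e15

C1 ⊕ C2 = (M1 ⊕ K) ⊕ (M2 ⊕ K) = M1 ⊕ M2 — the shared key cancels under XOR.
ee ⊕ 37 = d9
17 ⊕ 99 = 8e
c5 ⊕ c5 = 00
f4 ⊕ 9c = 68
52 ⊕ fe = ac
3a ⊕ 50 = 6a
91 ⊕ a5 = 34
91 ⊕ a2 = 33
ee ⊕ f9 = 17
d2 ⊕ dc = 0e
bd ⊕ a8 = 15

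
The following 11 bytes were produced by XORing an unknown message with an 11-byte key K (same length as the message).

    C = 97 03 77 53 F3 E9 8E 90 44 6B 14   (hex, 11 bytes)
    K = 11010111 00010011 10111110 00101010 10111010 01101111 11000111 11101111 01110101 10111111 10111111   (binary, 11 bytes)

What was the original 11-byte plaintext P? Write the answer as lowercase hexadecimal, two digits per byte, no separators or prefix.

byte 0: 97 XOR d7 = 40
byte 1: 03 XOR 13 = 10
byte 2: 77 XOR be = c9
byte 3: 53 XOR 2a = 79
byte 4: f3 XOR ba = 49
byte 5: e9 XOR 6f = 86
byte 6: 8e XOR c7 = 49
byte 7: 90 XOR ef = 7f
byte 8: 44 XOR 75 = 31
byte 9: 6b XOR bf = d4
byte 10: 14 XOR bf = ab

4010c9794986497f31d4ab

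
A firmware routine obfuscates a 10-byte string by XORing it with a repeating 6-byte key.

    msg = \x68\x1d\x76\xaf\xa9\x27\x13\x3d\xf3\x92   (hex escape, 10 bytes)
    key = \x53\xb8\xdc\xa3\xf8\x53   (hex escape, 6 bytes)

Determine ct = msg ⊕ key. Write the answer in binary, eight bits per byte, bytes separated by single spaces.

00111011 10100101 10101010 00001100 01010001 01110100 01000000 10000101 00101111 00110001

The 6-byte key repeats, so the effective keystream is 53 b8 dc a3 f8 53 53 b8 dc a3.
byte 0: 68 xor 53 = 3b
byte 1: 1d xor b8 = a5
byte 2: 76 xor dc = aa
byte 3: af xor a3 = 0c
byte 4: a9 xor f8 = 51
byte 5: 27 xor 53 = 74
byte 6: 13 xor 53 = 40
byte 7: 3d xor b8 = 85
byte 8: f3 xor dc = 2f
byte 9: 92 xor a3 = 31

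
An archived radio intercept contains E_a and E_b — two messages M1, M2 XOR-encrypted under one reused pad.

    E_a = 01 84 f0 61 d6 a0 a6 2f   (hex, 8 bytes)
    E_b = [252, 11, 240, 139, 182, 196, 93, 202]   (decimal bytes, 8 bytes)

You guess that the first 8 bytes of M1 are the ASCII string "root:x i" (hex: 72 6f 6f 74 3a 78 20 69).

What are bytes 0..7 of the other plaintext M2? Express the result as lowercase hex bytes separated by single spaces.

First, E_a ⊕ E_b = (M1 ⊕ K) ⊕ (M2 ⊕ K) = M1 ⊕ M2, so the key drops out. Then M2 = (M1 ⊕ M2) ⊕ M1 over the first 8 bytes.
byte 0: (01 XOR fc) XOR 72 = fd XOR 72 = 8f
byte 1: (84 XOR 0b) XOR 6f = 8f XOR 6f = e0
byte 2: (f0 XOR f0) XOR 6f = 00 XOR 6f = 6f
byte 3: (61 XOR 8b) XOR 74 = ea XOR 74 = 9e
byte 4: (d6 XOR b6) XOR 3a = 60 XOR 3a = 5a
byte 5: (a0 XOR c4) XOR 78 = 64 XOR 78 = 1c
byte 6: (a6 XOR 5d) XOR 20 = fb XOR 20 = db
byte 7: (2f XOR ca) XOR 69 = e5 XOR 69 = 8c

8f e0 6f 9e 5a 1c db 8c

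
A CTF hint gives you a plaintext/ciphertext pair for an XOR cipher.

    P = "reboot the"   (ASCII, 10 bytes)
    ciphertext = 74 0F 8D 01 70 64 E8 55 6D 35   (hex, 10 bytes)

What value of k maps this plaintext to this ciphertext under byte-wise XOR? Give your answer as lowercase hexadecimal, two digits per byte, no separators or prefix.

Since ciphertext = P ⊕ k, XORing both sides with P gives k = P ⊕ ciphertext.
114 ⊕ 116 =   6
101 ⊕  15 = 106
 98 ⊕ 141 = 239
111 ⊕   1 = 110
111 ⊕ 112 =  31
116 ⊕ 100 =  16
 32 ⊕ 232 = 200
116 ⊕  85 =  33
104 ⊕ 109 =   5
101 ⊕  53 =  80

066aef6e1f10c8210550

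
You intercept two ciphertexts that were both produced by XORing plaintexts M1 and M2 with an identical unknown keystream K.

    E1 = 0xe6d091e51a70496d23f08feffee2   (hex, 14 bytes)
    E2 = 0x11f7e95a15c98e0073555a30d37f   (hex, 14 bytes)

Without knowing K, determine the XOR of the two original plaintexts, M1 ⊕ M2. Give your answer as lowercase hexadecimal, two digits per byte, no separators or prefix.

f72778bf0fb9c76d50a5d5df2d9d

E1 ⊕ E2 = (M1 ⊕ K) ⊕ (M2 ⊕ K) = M1 ⊕ M2 — the shared key cancels under XOR.
e6 ⊕ 11 = f7
d0 ⊕ f7 = 27
91 ⊕ e9 = 78
e5 ⊕ 5a = bf
1a ⊕ 15 = 0f
70 ⊕ c9 = b9
49 ⊕ 8e = c7
6d ⊕ 00 = 6d
23 ⊕ 73 = 50
f0 ⊕ 55 = a5
8f ⊕ 5a = d5
ef ⊕ 30 = df
fe ⊕ d3 = 2d
e2 ⊕ 7f = 9d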